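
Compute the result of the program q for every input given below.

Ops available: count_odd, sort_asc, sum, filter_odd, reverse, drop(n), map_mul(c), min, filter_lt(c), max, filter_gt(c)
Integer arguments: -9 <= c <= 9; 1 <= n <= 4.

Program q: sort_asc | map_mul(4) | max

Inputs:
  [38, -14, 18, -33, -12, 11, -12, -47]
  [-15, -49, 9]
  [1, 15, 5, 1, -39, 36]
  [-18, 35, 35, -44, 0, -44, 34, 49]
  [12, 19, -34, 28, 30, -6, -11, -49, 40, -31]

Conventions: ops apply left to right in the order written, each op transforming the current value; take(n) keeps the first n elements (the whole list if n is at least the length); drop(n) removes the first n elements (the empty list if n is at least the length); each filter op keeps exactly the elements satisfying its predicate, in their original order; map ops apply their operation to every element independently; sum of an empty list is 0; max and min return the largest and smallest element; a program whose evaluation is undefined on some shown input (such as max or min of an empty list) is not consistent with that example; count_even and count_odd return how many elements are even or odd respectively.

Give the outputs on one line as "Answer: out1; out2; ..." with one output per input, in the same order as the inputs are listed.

152; 36; 144; 196; 160

Execution, op by op:
  [38, -14, 18, -33, -12, 11, -12, -47] -> [-47, -33, -14, -12, -12, 11, 18, 38] -> [-188, -132, -56, -48, -48, 44, 72, 152] -> 152
  [-15, -49, 9] -> [-49, -15, 9] -> [-196, -60, 36] -> 36
  [1, 15, 5, 1, -39, 36] -> [-39, 1, 1, 5, 15, 36] -> [-156, 4, 4, 20, 60, 144] -> 144
  [-18, 35, 35, -44, 0, -44, 34, 49] -> [-44, -44, -18, 0, 34, 35, 35, 49] -> [-176, -176, -72, 0, 136, 140, 140, 196] -> 196
  [12, 19, -34, 28, 30, -6, -11, -49, 40, -31] -> [-49, -34, -31, -11, -6, 12, 19, 28, 30, 40] -> [-196, -136, -124, -44, -24, 48, 76, 112, 120, 160] -> 160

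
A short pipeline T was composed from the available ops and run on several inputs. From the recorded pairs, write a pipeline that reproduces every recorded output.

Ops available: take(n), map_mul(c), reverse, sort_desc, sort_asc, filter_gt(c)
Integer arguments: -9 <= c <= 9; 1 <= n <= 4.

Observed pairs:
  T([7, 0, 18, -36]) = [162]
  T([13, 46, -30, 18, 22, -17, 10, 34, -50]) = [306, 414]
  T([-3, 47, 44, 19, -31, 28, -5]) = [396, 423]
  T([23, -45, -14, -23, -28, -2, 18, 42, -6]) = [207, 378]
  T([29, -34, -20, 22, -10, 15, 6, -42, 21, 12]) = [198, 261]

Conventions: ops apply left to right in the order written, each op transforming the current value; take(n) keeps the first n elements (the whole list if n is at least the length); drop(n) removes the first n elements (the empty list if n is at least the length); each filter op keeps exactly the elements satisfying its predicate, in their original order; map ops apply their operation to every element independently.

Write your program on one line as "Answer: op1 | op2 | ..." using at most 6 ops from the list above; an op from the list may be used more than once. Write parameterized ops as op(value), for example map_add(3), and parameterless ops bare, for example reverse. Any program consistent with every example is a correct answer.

filter_gt(7) | map_mul(9) | reverse | sort_desc | take(2) | reverse

Check, running the answer program on each example:
  [7, 0, 18, -36] -> [18] -> [162] -> [162] -> [162] -> [162] -> [162]
  [13, 46, -30, 18, 22, -17, 10, 34, -50] -> [13, 46, 18, 22, 10, 34] -> [117, 414, 162, 198, 90, 306] -> [306, 90, 198, 162, 414, 117] -> [414, 306, 198, 162, 117, 90] -> [414, 306] -> [306, 414]
  [-3, 47, 44, 19, -31, 28, -5] -> [47, 44, 19, 28] -> [423, 396, 171, 252] -> [252, 171, 396, 423] -> [423, 396, 252, 171] -> [423, 396] -> [396, 423]
  [23, -45, -14, -23, -28, -2, 18, 42, -6] -> [23, 18, 42] -> [207, 162, 378] -> [378, 162, 207] -> [378, 207, 162] -> [378, 207] -> [207, 378]
  [29, -34, -20, 22, -10, 15, 6, -42, 21, 12] -> [29, 22, 15, 21, 12] -> [261, 198, 135, 189, 108] -> [108, 189, 135, 198, 261] -> [261, 198, 189, 135, 108] -> [261, 198] -> [198, 261]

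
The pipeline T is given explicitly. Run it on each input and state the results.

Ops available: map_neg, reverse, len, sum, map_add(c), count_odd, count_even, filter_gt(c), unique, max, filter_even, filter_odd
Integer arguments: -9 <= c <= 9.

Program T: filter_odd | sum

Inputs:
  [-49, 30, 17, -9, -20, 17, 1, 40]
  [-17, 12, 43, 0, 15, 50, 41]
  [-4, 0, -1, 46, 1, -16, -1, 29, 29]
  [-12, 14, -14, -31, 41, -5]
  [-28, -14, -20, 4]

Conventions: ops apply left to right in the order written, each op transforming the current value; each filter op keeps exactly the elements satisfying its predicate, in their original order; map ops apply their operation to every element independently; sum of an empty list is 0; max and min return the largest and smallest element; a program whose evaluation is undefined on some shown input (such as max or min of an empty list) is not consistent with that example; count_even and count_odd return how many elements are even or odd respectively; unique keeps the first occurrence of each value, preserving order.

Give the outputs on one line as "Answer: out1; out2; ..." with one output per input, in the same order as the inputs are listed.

-23; 82; 57; 5; 0

Execution, op by op:
  [-49, 30, 17, -9, -20, 17, 1, 40] -> [-49, 17, -9, 17, 1] -> -23
  [-17, 12, 43, 0, 15, 50, 41] -> [-17, 43, 15, 41] -> 82
  [-4, 0, -1, 46, 1, -16, -1, 29, 29] -> [-1, 1, -1, 29, 29] -> 57
  [-12, 14, -14, -31, 41, -5] -> [-31, 41, -5] -> 5
  [-28, -14, -20, 4] -> [] -> 0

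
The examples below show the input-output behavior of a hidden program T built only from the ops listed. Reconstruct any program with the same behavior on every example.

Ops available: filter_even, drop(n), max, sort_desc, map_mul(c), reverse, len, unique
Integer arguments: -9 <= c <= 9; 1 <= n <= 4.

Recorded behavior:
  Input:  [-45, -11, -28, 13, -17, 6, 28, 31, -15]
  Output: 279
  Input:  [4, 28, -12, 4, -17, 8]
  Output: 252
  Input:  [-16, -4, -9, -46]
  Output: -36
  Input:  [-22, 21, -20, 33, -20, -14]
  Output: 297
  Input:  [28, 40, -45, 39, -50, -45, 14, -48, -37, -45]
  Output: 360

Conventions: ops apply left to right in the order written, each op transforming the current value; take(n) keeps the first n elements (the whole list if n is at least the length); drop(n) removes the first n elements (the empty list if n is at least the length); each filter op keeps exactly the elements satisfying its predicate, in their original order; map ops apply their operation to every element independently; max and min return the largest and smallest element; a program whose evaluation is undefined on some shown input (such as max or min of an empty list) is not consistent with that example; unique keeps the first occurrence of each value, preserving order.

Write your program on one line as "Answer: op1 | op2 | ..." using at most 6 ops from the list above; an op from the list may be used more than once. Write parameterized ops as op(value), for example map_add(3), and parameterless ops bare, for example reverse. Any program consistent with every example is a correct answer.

unique | reverse | sort_desc | map_mul(9) | max

Check, running the answer program on each example:
  [-45, -11, -28, 13, -17, 6, 28, 31, -15] -> [-45, -11, -28, 13, -17, 6, 28, 31, -15] -> [-15, 31, 28, 6, -17, 13, -28, -11, -45] -> [31, 28, 13, 6, -11, -15, -17, -28, -45] -> [279, 252, 117, 54, -99, -135, -153, -252, -405] -> 279
  [4, 28, -12, 4, -17, 8] -> [4, 28, -12, -17, 8] -> [8, -17, -12, 28, 4] -> [28, 8, 4, -12, -17] -> [252, 72, 36, -108, -153] -> 252
  [-16, -4, -9, -46] -> [-16, -4, -9, -46] -> [-46, -9, -4, -16] -> [-4, -9, -16, -46] -> [-36, -81, -144, -414] -> -36
  [-22, 21, -20, 33, -20, -14] -> [-22, 21, -20, 33, -14] -> [-14, 33, -20, 21, -22] -> [33, 21, -14, -20, -22] -> [297, 189, -126, -180, -198] -> 297
  [28, 40, -45, 39, -50, -45, 14, -48, -37, -45] -> [28, 40, -45, 39, -50, 14, -48, -37] -> [-37, -48, 14, -50, 39, -45, 40, 28] -> [40, 39, 28, 14, -37, -45, -48, -50] -> [360, 351, 252, 126, -333, -405, -432, -450] -> 360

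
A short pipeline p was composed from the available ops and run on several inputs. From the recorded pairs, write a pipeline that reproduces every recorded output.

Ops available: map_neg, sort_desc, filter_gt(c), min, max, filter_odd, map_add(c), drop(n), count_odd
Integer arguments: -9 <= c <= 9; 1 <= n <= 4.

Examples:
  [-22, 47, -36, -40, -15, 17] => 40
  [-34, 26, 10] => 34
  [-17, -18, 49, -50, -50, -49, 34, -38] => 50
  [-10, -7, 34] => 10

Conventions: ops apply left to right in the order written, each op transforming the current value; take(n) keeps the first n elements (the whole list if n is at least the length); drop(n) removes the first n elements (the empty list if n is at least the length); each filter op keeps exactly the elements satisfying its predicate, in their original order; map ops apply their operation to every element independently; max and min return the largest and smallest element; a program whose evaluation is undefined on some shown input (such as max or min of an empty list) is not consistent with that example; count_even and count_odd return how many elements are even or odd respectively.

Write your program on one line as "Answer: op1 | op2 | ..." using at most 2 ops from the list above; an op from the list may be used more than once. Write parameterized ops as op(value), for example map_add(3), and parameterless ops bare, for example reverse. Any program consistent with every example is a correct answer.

map_neg | max

Check, running the answer program on each example:
  [-22, 47, -36, -40, -15, 17] -> [22, -47, 36, 40, 15, -17] -> 40
  [-34, 26, 10] -> [34, -26, -10] -> 34
  [-17, -18, 49, -50, -50, -49, 34, -38] -> [17, 18, -49, 50, 50, 49, -34, 38] -> 50
  [-10, -7, 34] -> [10, 7, -34] -> 10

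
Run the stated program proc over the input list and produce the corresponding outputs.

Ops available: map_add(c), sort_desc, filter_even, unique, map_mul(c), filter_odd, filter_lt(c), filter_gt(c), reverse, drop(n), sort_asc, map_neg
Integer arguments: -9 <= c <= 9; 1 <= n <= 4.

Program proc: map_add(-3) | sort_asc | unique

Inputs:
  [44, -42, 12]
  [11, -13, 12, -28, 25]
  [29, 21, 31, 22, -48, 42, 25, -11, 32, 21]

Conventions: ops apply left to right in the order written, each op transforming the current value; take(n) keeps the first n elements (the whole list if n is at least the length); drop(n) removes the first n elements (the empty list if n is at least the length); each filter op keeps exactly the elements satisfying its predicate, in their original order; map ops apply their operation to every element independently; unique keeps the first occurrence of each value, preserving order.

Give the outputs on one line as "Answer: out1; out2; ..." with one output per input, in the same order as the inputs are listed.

[-45, 9, 41]; [-31, -16, 8, 9, 22]; [-51, -14, 18, 19, 22, 26, 28, 29, 39]

Execution, op by op:
  [44, -42, 12] -> [41, -45, 9] -> [-45, 9, 41] -> [-45, 9, 41]
  [11, -13, 12, -28, 25] -> [8, -16, 9, -31, 22] -> [-31, -16, 8, 9, 22] -> [-31, -16, 8, 9, 22]
  [29, 21, 31, 22, -48, 42, 25, -11, 32, 21] -> [26, 18, 28, 19, -51, 39, 22, -14, 29, 18] -> [-51, -14, 18, 18, 19, 22, 26, 28, 29, 39] -> [-51, -14, 18, 19, 22, 26, 28, 29, 39]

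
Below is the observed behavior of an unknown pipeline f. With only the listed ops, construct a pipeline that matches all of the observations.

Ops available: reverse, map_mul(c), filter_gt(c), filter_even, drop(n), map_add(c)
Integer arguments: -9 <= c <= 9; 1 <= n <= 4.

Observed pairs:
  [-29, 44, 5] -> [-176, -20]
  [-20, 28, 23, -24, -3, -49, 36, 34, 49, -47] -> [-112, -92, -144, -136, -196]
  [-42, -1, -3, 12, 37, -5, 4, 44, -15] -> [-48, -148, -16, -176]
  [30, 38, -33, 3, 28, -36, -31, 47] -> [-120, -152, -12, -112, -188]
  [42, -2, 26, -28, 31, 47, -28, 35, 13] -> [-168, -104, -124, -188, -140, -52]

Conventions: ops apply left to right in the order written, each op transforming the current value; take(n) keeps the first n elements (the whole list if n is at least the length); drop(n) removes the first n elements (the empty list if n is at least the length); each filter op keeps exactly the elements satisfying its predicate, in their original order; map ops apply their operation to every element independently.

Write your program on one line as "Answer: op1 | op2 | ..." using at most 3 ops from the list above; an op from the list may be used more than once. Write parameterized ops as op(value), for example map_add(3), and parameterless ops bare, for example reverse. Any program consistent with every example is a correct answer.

filter_gt(0) | map_mul(-4)

Check, running the answer program on each example:
  [-29, 44, 5] -> [44, 5] -> [-176, -20]
  [-20, 28, 23, -24, -3, -49, 36, 34, 49, -47] -> [28, 23, 36, 34, 49] -> [-112, -92, -144, -136, -196]
  [-42, -1, -3, 12, 37, -5, 4, 44, -15] -> [12, 37, 4, 44] -> [-48, -148, -16, -176]
  [30, 38, -33, 3, 28, -36, -31, 47] -> [30, 38, 3, 28, 47] -> [-120, -152, -12, -112, -188]
  [42, -2, 26, -28, 31, 47, -28, 35, 13] -> [42, 26, 31, 47, 35, 13] -> [-168, -104, -124, -188, -140, -52]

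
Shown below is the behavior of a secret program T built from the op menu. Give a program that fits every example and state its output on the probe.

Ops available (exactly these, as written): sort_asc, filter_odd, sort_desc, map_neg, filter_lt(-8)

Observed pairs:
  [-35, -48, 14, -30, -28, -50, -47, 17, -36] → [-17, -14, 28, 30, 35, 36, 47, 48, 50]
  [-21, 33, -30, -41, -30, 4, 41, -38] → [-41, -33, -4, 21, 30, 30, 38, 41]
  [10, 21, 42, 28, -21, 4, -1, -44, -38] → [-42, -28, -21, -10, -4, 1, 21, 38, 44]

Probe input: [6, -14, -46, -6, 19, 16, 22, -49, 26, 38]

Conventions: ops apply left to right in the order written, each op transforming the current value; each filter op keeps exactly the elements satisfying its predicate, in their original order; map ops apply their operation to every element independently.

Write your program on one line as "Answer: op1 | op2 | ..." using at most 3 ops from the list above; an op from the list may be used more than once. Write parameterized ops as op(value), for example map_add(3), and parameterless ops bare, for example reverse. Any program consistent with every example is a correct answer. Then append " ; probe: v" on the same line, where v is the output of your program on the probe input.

sort_desc | map_neg ; probe: [-38, -26, -22, -19, -16, -6, 6, 14, 46, 49]

Check, running the answer program on each example:
  [-35, -48, 14, -30, -28, -50, -47, 17, -36] -> [17, 14, -28, -30, -35, -36, -47, -48, -50] -> [-17, -14, 28, 30, 35, 36, 47, 48, 50]
  [-21, 33, -30, -41, -30, 4, 41, -38] -> [41, 33, 4, -21, -30, -30, -38, -41] -> [-41, -33, -4, 21, 30, 30, 38, 41]
  [10, 21, 42, 28, -21, 4, -1, -44, -38] -> [42, 28, 21, 10, 4, -1, -21, -38, -44] -> [-42, -28, -21, -10, -4, 1, 21, 38, 44]
  probe: [6, -14, -46, -6, 19, 16, 22, -49, 26, 38] -> [38, 26, 22, 19, 16, 6, -6, -14, -46, -49] -> [-38, -26, -22, -19, -16, -6, 6, 14, 46, 49]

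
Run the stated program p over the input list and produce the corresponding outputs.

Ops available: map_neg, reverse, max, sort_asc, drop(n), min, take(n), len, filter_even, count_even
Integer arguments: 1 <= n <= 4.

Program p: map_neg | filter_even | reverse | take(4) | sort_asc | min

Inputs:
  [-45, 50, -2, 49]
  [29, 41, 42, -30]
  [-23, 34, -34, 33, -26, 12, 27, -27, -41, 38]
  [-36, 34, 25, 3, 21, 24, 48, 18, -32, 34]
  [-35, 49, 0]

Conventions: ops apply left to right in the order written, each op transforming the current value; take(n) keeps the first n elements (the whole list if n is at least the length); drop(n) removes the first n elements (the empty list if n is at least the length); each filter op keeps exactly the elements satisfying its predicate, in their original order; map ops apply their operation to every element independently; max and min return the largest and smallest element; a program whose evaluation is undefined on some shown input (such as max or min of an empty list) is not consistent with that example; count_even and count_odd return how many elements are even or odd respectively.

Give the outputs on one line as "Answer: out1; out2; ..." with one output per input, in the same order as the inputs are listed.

-50; -42; -38; -48; 0

Execution, op by op:
  [-45, 50, -2, 49] -> [45, -50, 2, -49] -> [-50, 2] -> [2, -50] -> [2, -50] -> [-50, 2] -> -50
  [29, 41, 42, -30] -> [-29, -41, -42, 30] -> [-42, 30] -> [30, -42] -> [30, -42] -> [-42, 30] -> -42
  [-23, 34, -34, 33, -26, 12, 27, -27, -41, 38] -> [23, -34, 34, -33, 26, -12, -27, 27, 41, -38] -> [-34, 34, 26, -12, -38] -> [-38, -12, 26, 34, -34] -> [-38, -12, 26, 34] -> [-38, -12, 26, 34] -> -38
  [-36, 34, 25, 3, 21, 24, 48, 18, -32, 34] -> [36, -34, -25, -3, -21, -24, -48, -18, 32, -34] -> [36, -34, -24, -48, -18, 32, -34] -> [-34, 32, -18, -48, -24, -34, 36] -> [-34, 32, -18, -48] -> [-48, -34, -18, 32] -> -48
  [-35, 49, 0] -> [35, -49, 0] -> [0] -> [0] -> [0] -> [0] -> 0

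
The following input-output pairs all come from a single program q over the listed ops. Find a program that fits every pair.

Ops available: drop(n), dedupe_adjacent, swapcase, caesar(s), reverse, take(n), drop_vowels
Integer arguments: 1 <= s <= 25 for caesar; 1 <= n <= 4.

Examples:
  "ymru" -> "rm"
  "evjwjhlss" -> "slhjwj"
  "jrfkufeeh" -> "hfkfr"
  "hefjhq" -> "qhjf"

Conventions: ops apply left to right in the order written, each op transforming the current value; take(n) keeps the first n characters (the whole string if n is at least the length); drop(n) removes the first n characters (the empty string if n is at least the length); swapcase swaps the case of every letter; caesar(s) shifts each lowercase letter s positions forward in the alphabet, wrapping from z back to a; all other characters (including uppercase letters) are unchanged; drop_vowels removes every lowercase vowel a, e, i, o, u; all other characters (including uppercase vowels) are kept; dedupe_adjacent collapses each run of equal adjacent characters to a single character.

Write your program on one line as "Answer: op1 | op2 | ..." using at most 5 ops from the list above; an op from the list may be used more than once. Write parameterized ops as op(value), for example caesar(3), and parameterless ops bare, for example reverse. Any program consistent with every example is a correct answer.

drop_vowels | drop(1) | dedupe_adjacent | reverse

Check, running the answer program on each example:
  "ymru" -> "ymr" -> "mr" -> "mr" -> "rm"
  "evjwjhlss" -> "vjwjhlss" -> "jwjhlss" -> "jwjhls" -> "slhjwj"
  "jrfkufeeh" -> "jrfkfh" -> "rfkfh" -> "rfkfh" -> "hfkfr"
  "hefjhq" -> "hfjhq" -> "fjhq" -> "fjhq" -> "qhjf"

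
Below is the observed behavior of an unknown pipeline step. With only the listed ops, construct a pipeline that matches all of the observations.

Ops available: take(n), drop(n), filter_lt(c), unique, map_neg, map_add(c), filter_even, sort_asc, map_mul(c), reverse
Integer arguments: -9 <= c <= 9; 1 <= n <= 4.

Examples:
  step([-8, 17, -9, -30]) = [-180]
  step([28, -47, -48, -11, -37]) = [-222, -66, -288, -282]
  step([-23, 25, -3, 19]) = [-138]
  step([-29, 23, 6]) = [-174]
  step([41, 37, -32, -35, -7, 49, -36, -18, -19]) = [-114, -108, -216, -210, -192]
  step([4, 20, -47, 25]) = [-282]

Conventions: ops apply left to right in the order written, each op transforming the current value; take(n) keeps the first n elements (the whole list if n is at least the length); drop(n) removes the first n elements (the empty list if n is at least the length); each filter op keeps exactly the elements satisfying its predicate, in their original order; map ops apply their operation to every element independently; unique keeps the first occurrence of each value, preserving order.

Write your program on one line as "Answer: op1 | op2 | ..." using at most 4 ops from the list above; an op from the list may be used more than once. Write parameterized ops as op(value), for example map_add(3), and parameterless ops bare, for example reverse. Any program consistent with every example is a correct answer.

filter_lt(-9) | reverse | map_mul(6)

Check, running the answer program on each example:
  [-8, 17, -9, -30] -> [-30] -> [-30] -> [-180]
  [28, -47, -48, -11, -37] -> [-47, -48, -11, -37] -> [-37, -11, -48, -47] -> [-222, -66, -288, -282]
  [-23, 25, -3, 19] -> [-23] -> [-23] -> [-138]
  [-29, 23, 6] -> [-29] -> [-29] -> [-174]
  [41, 37, -32, -35, -7, 49, -36, -18, -19] -> [-32, -35, -36, -18, -19] -> [-19, -18, -36, -35, -32] -> [-114, -108, -216, -210, -192]
  [4, 20, -47, 25] -> [-47] -> [-47] -> [-282]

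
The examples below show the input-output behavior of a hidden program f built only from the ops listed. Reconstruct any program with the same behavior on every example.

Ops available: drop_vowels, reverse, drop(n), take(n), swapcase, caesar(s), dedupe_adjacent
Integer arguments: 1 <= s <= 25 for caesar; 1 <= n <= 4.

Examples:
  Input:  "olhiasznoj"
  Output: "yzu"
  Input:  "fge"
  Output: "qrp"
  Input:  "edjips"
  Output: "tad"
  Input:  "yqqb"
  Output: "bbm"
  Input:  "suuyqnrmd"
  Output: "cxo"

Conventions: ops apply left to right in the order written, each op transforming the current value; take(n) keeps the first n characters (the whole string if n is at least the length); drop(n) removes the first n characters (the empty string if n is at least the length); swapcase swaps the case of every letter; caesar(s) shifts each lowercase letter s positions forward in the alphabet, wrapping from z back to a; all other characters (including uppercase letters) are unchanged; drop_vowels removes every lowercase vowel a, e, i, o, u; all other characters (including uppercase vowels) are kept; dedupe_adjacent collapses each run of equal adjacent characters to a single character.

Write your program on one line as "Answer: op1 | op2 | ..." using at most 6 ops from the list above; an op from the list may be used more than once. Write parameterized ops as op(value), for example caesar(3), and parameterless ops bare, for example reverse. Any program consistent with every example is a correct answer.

reverse | caesar(20) | take(3) | caesar(17) | reverse

Check, running the answer program on each example:
  "olhiasznoj" -> "jonzsaihlo" -> "dihtmucbfi" -> "dih" -> "uzy" -> "yzu"
  "fge" -> "egf" -> "yaz" -> "yaz" -> "prq" -> "qrp"
  "edjips" -> "spijde" -> "mjcdxy" -> "mjc" -> "dat" -> "tad"
  "yqqb" -> "bqqy" -> "vkks" -> "vkk" -> "mbb" -> "bbm"
  "suuyqnrmd" -> "dmrnqyuus" -> "xglhksoom" -> "xgl" -> "oxc" -> "cxo"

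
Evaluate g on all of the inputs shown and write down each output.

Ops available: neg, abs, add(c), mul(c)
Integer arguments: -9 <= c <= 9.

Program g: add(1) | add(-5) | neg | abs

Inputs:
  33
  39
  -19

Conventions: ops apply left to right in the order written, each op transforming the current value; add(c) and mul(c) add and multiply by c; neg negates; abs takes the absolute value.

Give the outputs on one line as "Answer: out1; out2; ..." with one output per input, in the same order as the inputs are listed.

Execution, op by op:
  33 -> 34 -> 29 -> -29 -> 29
  39 -> 40 -> 35 -> -35 -> 35
  -19 -> -18 -> -23 -> 23 -> 23

29; 35; 23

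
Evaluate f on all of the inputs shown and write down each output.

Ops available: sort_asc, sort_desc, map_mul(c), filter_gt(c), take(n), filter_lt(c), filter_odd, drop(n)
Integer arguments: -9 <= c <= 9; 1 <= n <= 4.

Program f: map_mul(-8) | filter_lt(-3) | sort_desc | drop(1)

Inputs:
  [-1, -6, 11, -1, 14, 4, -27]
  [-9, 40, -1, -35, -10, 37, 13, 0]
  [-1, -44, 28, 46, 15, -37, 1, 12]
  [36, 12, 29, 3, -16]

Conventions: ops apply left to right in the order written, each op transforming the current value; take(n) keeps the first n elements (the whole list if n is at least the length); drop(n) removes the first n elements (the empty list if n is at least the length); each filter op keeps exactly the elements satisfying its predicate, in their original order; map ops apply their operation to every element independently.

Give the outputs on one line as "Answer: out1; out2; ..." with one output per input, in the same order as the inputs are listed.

[-88, -112]; [-296, -320]; [-96, -120, -224, -368]; [-96, -232, -288]

Execution, op by op:
  [-1, -6, 11, -1, 14, 4, -27] -> [8, 48, -88, 8, -112, -32, 216] -> [-88, -112, -32] -> [-32, -88, -112] -> [-88, -112]
  [-9, 40, -1, -35, -10, 37, 13, 0] -> [72, -320, 8, 280, 80, -296, -104, 0] -> [-320, -296, -104] -> [-104, -296, -320] -> [-296, -320]
  [-1, -44, 28, 46, 15, -37, 1, 12] -> [8, 352, -224, -368, -120, 296, -8, -96] -> [-224, -368, -120, -8, -96] -> [-8, -96, -120, -224, -368] -> [-96, -120, -224, -368]
  [36, 12, 29, 3, -16] -> [-288, -96, -232, -24, 128] -> [-288, -96, -232, -24] -> [-24, -96, -232, -288] -> [-96, -232, -288]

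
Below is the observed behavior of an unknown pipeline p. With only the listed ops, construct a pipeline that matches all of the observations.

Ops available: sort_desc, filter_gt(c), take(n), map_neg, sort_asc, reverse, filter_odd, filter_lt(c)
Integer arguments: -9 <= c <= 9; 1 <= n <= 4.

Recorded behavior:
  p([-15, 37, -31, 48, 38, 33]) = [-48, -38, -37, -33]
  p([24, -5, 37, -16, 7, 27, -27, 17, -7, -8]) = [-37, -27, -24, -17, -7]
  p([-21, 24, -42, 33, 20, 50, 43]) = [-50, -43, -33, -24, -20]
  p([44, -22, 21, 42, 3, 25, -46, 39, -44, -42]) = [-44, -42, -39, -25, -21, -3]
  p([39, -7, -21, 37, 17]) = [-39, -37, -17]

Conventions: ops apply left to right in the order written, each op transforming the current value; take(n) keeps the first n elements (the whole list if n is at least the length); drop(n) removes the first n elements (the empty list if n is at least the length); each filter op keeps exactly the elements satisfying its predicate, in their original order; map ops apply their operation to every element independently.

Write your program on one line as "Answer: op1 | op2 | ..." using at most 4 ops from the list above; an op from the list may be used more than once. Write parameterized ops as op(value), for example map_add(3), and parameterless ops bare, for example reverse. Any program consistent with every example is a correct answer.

sort_asc | filter_gt(-3) | sort_desc | map_neg

Check, running the answer program on each example:
  [-15, 37, -31, 48, 38, 33] -> [-31, -15, 33, 37, 38, 48] -> [33, 37, 38, 48] -> [48, 38, 37, 33] -> [-48, -38, -37, -33]
  [24, -5, 37, -16, 7, 27, -27, 17, -7, -8] -> [-27, -16, -8, -7, -5, 7, 17, 24, 27, 37] -> [7, 17, 24, 27, 37] -> [37, 27, 24, 17, 7] -> [-37, -27, -24, -17, -7]
  [-21, 24, -42, 33, 20, 50, 43] -> [-42, -21, 20, 24, 33, 43, 50] -> [20, 24, 33, 43, 50] -> [50, 43, 33, 24, 20] -> [-50, -43, -33, -24, -20]
  [44, -22, 21, 42, 3, 25, -46, 39, -44, -42] -> [-46, -44, -42, -22, 3, 21, 25, 39, 42, 44] -> [3, 21, 25, 39, 42, 44] -> [44, 42, 39, 25, 21, 3] -> [-44, -42, -39, -25, -21, -3]
  [39, -7, -21, 37, 17] -> [-21, -7, 17, 37, 39] -> [17, 37, 39] -> [39, 37, 17] -> [-39, -37, -17]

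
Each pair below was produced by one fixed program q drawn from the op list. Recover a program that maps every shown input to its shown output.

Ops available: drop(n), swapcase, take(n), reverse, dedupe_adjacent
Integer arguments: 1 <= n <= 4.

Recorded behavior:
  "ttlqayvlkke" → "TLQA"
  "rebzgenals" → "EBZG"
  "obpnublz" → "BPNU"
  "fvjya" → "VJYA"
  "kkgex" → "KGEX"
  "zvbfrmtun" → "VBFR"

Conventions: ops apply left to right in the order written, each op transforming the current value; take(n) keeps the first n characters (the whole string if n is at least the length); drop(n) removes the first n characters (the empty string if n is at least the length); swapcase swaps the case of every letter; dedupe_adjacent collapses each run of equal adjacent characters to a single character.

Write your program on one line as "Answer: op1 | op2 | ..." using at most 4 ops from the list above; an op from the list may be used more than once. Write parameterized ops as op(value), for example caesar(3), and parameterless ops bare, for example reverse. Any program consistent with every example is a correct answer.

drop(1) | dedupe_adjacent | take(4) | swapcase

Check, running the answer program on each example:
  "ttlqayvlkke" -> "tlqayvlkke" -> "tlqayvlke" -> "tlqa" -> "TLQA"
  "rebzgenals" -> "ebzgenals" -> "ebzgenals" -> "ebzg" -> "EBZG"
  "obpnublz" -> "bpnublz" -> "bpnublz" -> "bpnu" -> "BPNU"
  "fvjya" -> "vjya" -> "vjya" -> "vjya" -> "VJYA"
  "kkgex" -> "kgex" -> "kgex" -> "kgex" -> "KGEX"
  "zvbfrmtun" -> "vbfrmtun" -> "vbfrmtun" -> "vbfr" -> "VBFR"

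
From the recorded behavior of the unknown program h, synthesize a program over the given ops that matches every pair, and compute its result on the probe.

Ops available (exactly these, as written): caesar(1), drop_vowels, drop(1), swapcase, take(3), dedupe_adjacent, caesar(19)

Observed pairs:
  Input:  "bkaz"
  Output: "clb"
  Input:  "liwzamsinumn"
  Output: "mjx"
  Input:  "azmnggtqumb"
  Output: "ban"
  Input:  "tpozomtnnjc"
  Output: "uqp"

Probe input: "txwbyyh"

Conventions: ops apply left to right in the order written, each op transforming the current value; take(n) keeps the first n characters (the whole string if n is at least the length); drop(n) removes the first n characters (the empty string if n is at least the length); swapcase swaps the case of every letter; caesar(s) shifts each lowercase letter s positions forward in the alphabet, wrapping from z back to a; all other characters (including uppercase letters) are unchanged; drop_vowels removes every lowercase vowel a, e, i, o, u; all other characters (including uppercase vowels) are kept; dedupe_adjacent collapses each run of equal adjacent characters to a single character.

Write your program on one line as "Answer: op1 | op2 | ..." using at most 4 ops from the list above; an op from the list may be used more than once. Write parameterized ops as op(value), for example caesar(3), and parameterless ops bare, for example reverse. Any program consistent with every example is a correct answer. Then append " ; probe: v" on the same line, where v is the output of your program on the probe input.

dedupe_adjacent | caesar(1) | take(3) ; probe: "uyx"

Check, running the answer program on each example:
  "bkaz" -> "bkaz" -> "clba" -> "clb"
  "liwzamsinumn" -> "liwzamsinumn" -> "mjxabntjovno" -> "mjx"
  "azmnggtqumb" -> "azmngtqumb" -> "banohurvnc" -> "ban"
  "tpozomtnnjc" -> "tpozomtnjc" -> "uqpapnuokd" -> "uqp"
  probe: "txwbyyh" -> "txwbyh" -> "uyxczi" -> "uyx"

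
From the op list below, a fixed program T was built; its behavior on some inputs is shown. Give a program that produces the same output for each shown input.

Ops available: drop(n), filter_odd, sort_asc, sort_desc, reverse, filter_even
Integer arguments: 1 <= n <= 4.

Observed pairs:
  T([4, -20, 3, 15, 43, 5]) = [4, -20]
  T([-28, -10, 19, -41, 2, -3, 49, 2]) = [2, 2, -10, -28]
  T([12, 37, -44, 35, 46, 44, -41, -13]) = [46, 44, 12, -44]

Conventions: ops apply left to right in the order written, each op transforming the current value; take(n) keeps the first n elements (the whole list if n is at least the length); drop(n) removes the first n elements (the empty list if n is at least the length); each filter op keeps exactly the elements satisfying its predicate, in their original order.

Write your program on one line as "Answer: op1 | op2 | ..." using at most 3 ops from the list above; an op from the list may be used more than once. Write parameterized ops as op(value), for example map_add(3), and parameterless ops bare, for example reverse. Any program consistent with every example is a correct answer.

sort_asc | reverse | filter_even

Check, running the answer program on each example:
  [4, -20, 3, 15, 43, 5] -> [-20, 3, 4, 5, 15, 43] -> [43, 15, 5, 4, 3, -20] -> [4, -20]
  [-28, -10, 19, -41, 2, -3, 49, 2] -> [-41, -28, -10, -3, 2, 2, 19, 49] -> [49, 19, 2, 2, -3, -10, -28, -41] -> [2, 2, -10, -28]
  [12, 37, -44, 35, 46, 44, -41, -13] -> [-44, -41, -13, 12, 35, 37, 44, 46] -> [46, 44, 37, 35, 12, -13, -41, -44] -> [46, 44, 12, -44]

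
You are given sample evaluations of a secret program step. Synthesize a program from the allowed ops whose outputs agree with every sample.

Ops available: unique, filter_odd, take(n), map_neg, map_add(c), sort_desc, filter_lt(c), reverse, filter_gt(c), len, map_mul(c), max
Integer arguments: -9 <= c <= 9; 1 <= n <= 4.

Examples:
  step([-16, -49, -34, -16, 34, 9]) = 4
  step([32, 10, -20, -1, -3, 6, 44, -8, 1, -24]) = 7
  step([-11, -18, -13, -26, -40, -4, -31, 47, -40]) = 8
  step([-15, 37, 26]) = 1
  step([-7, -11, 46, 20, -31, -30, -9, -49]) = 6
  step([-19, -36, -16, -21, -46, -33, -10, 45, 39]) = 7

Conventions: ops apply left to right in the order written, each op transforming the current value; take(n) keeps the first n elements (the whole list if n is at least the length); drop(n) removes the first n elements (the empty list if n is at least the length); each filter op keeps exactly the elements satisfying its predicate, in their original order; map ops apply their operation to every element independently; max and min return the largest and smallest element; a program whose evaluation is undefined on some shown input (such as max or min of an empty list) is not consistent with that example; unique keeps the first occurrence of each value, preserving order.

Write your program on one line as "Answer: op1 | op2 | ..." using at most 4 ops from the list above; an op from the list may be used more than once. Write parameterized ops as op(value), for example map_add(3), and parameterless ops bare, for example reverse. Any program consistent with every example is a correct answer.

map_neg | filter_gt(-8) | map_mul(-5) | len

Check, running the answer program on each example:
  [-16, -49, -34, -16, 34, 9] -> [16, 49, 34, 16, -34, -9] -> [16, 49, 34, 16] -> [-80, -245, -170, -80] -> 4
  [32, 10, -20, -1, -3, 6, 44, -8, 1, -24] -> [-32, -10, 20, 1, 3, -6, -44, 8, -1, 24] -> [20, 1, 3, -6, 8, -1, 24] -> [-100, -5, -15, 30, -40, 5, -120] -> 7
  [-11, -18, -13, -26, -40, -4, -31, 47, -40] -> [11, 18, 13, 26, 40, 4, 31, -47, 40] -> [11, 18, 13, 26, 40, 4, 31, 40] -> [-55, -90, -65, -130, -200, -20, -155, -200] -> 8
  [-15, 37, 26] -> [15, -37, -26] -> [15] -> [-75] -> 1
  [-7, -11, 46, 20, -31, -30, -9, -49] -> [7, 11, -46, -20, 31, 30, 9, 49] -> [7, 11, 31, 30, 9, 49] -> [-35, -55, -155, -150, -45, -245] -> 6
  [-19, -36, -16, -21, -46, -33, -10, 45, 39] -> [19, 36, 16, 21, 46, 33, 10, -45, -39] -> [19, 36, 16, 21, 46, 33, 10] -> [-95, -180, -80, -105, -230, -165, -50] -> 7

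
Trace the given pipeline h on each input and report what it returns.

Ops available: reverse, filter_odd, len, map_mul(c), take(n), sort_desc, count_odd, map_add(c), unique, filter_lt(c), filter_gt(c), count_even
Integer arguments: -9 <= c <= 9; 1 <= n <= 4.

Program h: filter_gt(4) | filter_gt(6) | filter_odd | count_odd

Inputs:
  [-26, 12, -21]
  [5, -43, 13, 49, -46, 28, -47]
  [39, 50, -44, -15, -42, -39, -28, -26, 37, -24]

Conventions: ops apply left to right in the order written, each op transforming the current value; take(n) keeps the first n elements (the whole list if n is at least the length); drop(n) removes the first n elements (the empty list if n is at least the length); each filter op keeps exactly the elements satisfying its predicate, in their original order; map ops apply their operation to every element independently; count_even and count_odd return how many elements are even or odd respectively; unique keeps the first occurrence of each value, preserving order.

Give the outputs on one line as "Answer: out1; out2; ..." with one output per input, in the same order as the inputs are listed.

Execution, op by op:
  [-26, 12, -21] -> [12] -> [12] -> [] -> 0
  [5, -43, 13, 49, -46, 28, -47] -> [5, 13, 49, 28] -> [13, 49, 28] -> [13, 49] -> 2
  [39, 50, -44, -15, -42, -39, -28, -26, 37, -24] -> [39, 50, 37] -> [39, 50, 37] -> [39, 37] -> 2

0; 2; 2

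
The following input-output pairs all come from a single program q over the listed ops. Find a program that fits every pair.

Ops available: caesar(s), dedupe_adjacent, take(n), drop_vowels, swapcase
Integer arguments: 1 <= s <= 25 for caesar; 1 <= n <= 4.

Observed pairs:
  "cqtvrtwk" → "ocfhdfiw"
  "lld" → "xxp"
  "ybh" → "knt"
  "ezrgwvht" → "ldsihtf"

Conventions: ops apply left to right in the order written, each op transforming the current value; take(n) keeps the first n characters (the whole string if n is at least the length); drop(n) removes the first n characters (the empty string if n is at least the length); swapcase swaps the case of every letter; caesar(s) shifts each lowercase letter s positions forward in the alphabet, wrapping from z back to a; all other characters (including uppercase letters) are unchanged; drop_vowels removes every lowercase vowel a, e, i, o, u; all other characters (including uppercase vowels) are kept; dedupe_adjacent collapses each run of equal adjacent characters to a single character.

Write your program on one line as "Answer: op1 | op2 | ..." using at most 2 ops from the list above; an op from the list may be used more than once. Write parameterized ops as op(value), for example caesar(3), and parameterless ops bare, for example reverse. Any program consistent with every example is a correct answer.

drop_vowels | caesar(12)

Check, running the answer program on each example:
  "cqtvrtwk" -> "cqtvrtwk" -> "ocfhdfiw"
  "lld" -> "lld" -> "xxp"
  "ybh" -> "ybh" -> "knt"
  "ezrgwvht" -> "zrgwvht" -> "ldsihtf"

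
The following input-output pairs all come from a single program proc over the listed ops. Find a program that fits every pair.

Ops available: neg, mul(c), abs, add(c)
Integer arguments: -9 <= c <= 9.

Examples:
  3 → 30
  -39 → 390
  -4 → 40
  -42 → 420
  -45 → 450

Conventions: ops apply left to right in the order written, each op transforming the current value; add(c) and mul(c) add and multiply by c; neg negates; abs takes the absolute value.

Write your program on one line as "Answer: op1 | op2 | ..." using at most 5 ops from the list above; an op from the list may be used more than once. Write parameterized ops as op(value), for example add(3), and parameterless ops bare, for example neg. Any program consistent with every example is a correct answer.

abs | mul(-2) | mul(5) | neg

Check, running the answer program on each example:
  3 -> 3 -> -6 -> -30 -> 30
  -39 -> 39 -> -78 -> -390 -> 390
  -4 -> 4 -> -8 -> -40 -> 40
  -42 -> 42 -> -84 -> -420 -> 420
  -45 -> 45 -> -90 -> -450 -> 450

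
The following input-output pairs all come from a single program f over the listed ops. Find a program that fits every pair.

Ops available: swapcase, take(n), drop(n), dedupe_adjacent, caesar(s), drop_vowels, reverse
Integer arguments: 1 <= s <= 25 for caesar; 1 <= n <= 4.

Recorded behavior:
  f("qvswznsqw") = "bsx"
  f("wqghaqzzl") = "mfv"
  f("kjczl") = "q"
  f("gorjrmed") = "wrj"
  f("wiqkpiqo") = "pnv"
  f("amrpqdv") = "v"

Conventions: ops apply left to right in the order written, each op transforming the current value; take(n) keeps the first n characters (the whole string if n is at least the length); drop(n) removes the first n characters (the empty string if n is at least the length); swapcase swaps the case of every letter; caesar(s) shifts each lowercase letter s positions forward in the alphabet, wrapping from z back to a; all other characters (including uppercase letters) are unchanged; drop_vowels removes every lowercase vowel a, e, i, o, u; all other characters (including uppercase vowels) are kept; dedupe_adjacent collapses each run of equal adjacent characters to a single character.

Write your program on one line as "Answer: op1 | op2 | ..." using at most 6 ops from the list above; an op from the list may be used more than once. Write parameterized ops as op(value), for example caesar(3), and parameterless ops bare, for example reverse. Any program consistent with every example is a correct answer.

drop(3) | caesar(5) | dedupe_adjacent | drop_vowels | take(3)

Check, running the answer program on each example:
  "qvswznsqw" -> "wznsqw" -> "besxvb" -> "besxvb" -> "bsxvb" -> "bsx"
  "wqghaqzzl" -> "haqzzl" -> "mfveeq" -> "mfveq" -> "mfvq" -> "mfv"
  "kjczl" -> "zl" -> "eq" -> "eq" -> "q" -> "q"
  "gorjrmed" -> "jrmed" -> "owrji" -> "owrji" -> "wrj" -> "wrj"
  "wiqkpiqo" -> "kpiqo" -> "punvt" -> "punvt" -> "pnvt" -> "pnv"
  "amrpqdv" -> "pqdv" -> "uvia" -> "uvia" -> "v" -> "v"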